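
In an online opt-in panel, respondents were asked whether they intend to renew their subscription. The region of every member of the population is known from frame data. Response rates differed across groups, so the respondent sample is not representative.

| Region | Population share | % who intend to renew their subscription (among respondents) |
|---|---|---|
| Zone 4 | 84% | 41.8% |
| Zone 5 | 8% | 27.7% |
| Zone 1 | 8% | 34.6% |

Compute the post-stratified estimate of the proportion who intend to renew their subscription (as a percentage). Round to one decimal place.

Each cell contributes population-share × respondent value:
  Zone 4: 0.84 × 41.8 = 35.112
  Zone 5: 0.08 × 27.7 = 2.216
  Zone 1: 0.08 × 34.6 = 2.768
Post-stratified estimate = 40.096 → 40.1%.

40.1%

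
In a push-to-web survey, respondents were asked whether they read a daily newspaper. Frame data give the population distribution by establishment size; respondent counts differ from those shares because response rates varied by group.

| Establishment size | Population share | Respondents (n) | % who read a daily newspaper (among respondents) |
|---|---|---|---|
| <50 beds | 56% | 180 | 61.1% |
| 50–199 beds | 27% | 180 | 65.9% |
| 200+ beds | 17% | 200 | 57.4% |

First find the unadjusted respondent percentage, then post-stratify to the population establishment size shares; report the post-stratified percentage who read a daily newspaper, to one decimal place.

Unadjusted (pooled respondent) estimate weights by respondent counts:
  (180/560)×61.1 + (180/560)×65.9 + (200/560)×57.4 = 61.3214%
Reweighting by population establishment size shares:
  0.56×61.1 + 0.27×65.9 + 0.17×57.4 = 61.767%

61.8%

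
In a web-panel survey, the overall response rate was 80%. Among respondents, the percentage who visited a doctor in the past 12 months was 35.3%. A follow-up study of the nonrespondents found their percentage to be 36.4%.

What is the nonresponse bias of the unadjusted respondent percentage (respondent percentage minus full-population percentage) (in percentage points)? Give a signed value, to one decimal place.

Nonresponse fraction = 1 − 0.8 = 0.2.
Bias = (nonresponse fraction) × (respondent percentage − nonrespondent percentage)
     = 0.2 × (35.3 − 36.4) = 0.2 × -1.1 = -0.22.

-0.2 percentage points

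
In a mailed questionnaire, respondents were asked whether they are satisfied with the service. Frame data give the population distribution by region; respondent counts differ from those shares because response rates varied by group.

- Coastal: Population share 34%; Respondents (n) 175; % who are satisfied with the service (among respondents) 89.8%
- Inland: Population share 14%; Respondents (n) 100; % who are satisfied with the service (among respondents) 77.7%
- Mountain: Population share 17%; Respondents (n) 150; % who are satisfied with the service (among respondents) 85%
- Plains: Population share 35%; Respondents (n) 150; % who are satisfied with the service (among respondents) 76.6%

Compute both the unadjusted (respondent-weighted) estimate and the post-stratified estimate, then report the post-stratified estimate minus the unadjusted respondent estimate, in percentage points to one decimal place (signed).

-0.3 percentage points

Unadjusted (pooled respondent) estimate weights by respondent counts:
  (175/575)×89.8 + (100/575)×77.7 + (150/575)×85 + (150/575)×76.6 = 83%
Reweighting by population region shares:
  0.34×89.8 + 0.14×77.7 + 0.17×85 + 0.35×76.6 = 82.67%
Difference = 82.67 − 83 = -0.33 pp.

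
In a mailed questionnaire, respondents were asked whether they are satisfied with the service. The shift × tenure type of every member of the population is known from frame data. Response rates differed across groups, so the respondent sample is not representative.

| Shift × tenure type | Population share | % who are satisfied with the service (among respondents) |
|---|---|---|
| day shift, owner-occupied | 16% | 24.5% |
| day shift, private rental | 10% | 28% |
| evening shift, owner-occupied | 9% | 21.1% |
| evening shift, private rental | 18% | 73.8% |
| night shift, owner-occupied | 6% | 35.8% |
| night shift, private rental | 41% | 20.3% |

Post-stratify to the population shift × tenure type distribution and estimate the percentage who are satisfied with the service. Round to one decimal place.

Post-stratification weights by population share, not respondent share:
  day shift, owner-occupied: 0.16 × 24.5 = 3.92
  day shift, private rental: 0.1 × 28 = 2.8
  evening shift, owner-occupied: 0.09 × 21.1 = 1.899
  evening shift, private rental: 0.18 × 73.8 = 13.284
  night shift, owner-occupied: 0.06 × 35.8 = 2.148
  night shift, private rental: 0.41 × 20.3 = 8.323
Post-stratified estimate = 32.374 → 32.4%.

32.4%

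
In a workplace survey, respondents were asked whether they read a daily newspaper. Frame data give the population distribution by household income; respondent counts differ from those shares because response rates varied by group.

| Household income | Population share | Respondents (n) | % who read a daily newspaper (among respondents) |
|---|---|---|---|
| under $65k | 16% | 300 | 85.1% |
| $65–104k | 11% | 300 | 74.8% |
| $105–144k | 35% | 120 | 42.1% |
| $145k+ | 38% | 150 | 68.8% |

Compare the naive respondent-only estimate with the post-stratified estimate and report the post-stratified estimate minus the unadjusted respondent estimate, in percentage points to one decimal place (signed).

-10.1 percentage points

Unadjusted (pooled respondent) estimate weights by respondent counts:
  (300/870)×85.1 + (300/870)×74.8 + (120/870)×42.1 + (150/870)×68.8 = 72.8069%
Post-stratified estimate weights by population shares:
  0.16×85.1 + 0.11×74.8 + 0.35×42.1 + 0.38×68.8 = 62.723%
Difference = 62.723 − 72.8069 = -10.0839 pp.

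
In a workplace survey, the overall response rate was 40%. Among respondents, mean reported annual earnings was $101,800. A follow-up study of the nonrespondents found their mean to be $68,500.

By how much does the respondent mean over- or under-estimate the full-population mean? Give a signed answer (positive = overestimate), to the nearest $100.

+$20,000

Nonresponse fraction = 1 − 0.4 = 0.6.
Bias = (nonresponse fraction) × (respondent mean − nonrespondent mean)
     = 0.6 × (101,800 − 68,500) = 0.6 × 33,300 = 19,980.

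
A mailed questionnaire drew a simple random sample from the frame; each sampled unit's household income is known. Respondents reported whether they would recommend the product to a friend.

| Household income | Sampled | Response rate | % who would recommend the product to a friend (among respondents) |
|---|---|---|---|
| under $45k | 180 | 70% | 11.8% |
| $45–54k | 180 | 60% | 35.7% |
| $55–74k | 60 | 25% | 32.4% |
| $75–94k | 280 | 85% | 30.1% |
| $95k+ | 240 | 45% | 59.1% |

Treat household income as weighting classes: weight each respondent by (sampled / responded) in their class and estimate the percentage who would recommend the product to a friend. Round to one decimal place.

35.2%

Weighting each respondent by the inverse class response rate inflates each class back to its sampled size, so the class weight is n_sampled:
  under $45k: 180 × 11.8 = 2124
  $45–54k: 180 × 35.7 = 6426
  $55–74k: 60 × 32.4 = 1944
  $75–94k: 280 × 30.1 = 8428
  $95k+: 240 × 59.1 = 14,184
Adjusted estimate = 33,106 / 940 = 35.2191 → 35.2%.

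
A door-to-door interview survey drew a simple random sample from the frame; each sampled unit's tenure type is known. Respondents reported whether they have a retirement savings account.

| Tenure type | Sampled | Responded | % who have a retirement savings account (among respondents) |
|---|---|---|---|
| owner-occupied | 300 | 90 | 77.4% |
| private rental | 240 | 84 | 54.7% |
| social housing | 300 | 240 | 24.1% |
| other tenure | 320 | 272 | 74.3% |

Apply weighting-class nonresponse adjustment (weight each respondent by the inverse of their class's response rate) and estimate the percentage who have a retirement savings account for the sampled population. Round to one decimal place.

Class response rates: owner-occupied 90/300 = 30%, private rental 84/240 = 35%, social housing 240/300 = 80%, other tenure 272/320 = 85%.
Weighting each respondent by the inverse class response rate inflates each class back to its sampled size, so the class weight is n_sampled:
  owner-occupied: 300 × 77.4 = 23,220
  private rental: 240 × 54.7 = 13,128
  social housing: 300 × 24.1 = 7230
  other tenure: 320 × 74.3 = 23,776
Adjusted estimate = 67,354 / 1,160 = 58.0638 → 58.1%.

58.1%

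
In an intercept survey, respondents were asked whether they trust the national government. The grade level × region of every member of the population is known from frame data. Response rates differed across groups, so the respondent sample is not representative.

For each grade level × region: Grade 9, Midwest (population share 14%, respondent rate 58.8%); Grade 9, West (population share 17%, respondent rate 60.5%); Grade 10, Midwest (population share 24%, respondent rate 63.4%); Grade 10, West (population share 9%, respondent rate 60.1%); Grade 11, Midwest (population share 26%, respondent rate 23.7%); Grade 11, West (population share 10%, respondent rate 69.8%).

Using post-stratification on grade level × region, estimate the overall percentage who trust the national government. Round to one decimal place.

52.3%

Reweight to the known grade level × region distribution:
  Grade 9, Midwest: 0.14 × 58.8 = 8.232
  Grade 9, West: 0.17 × 60.5 = 10.285
  Grade 10, Midwest: 0.24 × 63.4 = 15.216
  Grade 10, West: 0.09 × 60.1 = 5.409
  Grade 11, Midwest: 0.26 × 23.7 = 6.162
  Grade 11, West: 0.1 × 69.8 = 6.98
Post-stratified estimate = 52.284 → 52.3%.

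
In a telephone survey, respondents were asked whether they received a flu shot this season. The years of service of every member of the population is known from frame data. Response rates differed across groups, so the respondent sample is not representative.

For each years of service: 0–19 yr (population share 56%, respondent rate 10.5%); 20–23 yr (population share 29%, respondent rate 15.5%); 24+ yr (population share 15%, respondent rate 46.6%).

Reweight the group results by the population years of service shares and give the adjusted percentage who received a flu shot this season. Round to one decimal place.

Weight each group's respondent value by its population share:
  0–19 yr: 0.56 × 10.5 = 5.88
  20–23 yr: 0.29 × 15.5 = 4.495
  24+ yr: 0.15 × 46.6 = 6.99
Post-stratified estimate = 17.365 → 17.4%.

17.4%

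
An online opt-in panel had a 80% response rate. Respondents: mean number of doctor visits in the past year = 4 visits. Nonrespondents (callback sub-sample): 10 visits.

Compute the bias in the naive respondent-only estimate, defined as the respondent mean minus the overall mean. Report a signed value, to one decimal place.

-1.2

Nonresponse fraction = 1 − 0.8 = 0.2.
Bias = (nonresponse fraction) × (respondent mean − nonrespondent mean)
     = 0.2 × (4 − 10) = 0.2 × -6 = -1.2.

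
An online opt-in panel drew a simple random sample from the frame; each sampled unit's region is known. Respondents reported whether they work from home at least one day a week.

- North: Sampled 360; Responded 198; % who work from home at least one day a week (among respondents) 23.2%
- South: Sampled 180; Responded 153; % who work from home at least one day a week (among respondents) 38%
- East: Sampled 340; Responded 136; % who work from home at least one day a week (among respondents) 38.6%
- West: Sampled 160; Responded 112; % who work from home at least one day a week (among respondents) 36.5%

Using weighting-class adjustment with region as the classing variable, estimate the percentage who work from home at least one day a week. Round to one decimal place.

Response rates by class: North 198/360 = 55%, South 153/180 = 85%, East 136/340 = 40%, West 112/160 = 70%.
Each respondent's weight = sampled/responded in their class; summing within a class gives n_sampled, so:
  North: 360 × 23.2 = 8352
  South: 180 × 38 = 6840
  East: 340 × 38.6 = 13,124
  West: 160 × 36.5 = 5840
Adjusted estimate = 34,156 / 1,040 = 32.8423 → 32.8%.

32.8%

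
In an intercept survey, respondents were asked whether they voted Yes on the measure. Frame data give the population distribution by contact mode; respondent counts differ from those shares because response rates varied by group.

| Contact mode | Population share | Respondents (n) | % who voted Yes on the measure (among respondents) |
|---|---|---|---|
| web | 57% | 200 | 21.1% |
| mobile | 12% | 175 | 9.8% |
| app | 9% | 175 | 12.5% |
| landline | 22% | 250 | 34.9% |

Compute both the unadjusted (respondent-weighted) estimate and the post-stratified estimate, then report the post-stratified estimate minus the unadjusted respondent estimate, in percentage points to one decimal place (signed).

+0.9 percentage points

Without adjustment, the pooled respondent share is:
  (200/800)×21.1 + (175/800)×9.8 + (175/800)×12.5 + (250/800)×34.9 = 21.0594%
Reweighting by population contact mode shares:
  0.57×21.1 + 0.12×9.8 + 0.09×12.5 + 0.22×34.9 = 22.006%
Difference = 22.006 − 21.0594 = 0.9466 pp.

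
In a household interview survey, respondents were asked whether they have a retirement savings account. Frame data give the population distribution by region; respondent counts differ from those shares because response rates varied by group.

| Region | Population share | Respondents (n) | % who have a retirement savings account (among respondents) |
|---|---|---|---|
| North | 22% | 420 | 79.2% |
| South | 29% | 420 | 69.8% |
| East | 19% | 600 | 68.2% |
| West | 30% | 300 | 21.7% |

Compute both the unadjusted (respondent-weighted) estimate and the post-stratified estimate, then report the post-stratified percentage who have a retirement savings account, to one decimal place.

Without adjustment, the pooled respondent share is:
  (420/1740)×79.2 + (420/1740)×69.8 + (600/1740)×68.2 + (300/1740)×21.7 = 63.2241%
Post-stratified estimate weights by population shares:
  0.22×79.2 + 0.29×69.8 + 0.19×68.2 + 0.3×21.7 = 57.134%

57.1%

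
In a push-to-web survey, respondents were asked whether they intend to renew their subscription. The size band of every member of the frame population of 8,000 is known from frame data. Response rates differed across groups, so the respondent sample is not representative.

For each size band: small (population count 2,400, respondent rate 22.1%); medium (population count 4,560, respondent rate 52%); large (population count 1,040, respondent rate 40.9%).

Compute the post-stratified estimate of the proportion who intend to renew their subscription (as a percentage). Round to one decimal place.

Post-stratification weights by population share, not respondent share:
  small: (2,400/8,000) × 22.1 = 6.63
  medium: (4,560/8,000) × 52 = 29.64
  large: (1,040/8,000) × 40.9 = 5.317
Post-stratified estimate = 41.587 → 41.6%.

41.6%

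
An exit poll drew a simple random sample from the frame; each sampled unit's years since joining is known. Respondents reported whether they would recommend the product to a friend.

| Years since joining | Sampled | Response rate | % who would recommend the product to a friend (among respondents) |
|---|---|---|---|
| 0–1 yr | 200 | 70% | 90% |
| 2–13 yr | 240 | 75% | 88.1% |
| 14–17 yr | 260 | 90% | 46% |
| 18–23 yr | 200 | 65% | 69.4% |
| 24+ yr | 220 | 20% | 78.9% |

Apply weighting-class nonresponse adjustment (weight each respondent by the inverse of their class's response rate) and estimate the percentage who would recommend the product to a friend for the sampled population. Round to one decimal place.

With weight = n_sampled/n_responded per class, the weighted class total is n_sampled:
  0–1 yr: 200 × 90 = 18,000
  2–13 yr: 240 × 88.1 = 21,144
  14–17 yr: 260 × 46 = 11,960
  18–23 yr: 200 × 69.4 = 13880
  24+ yr: 220 × 78.9 = 17,358
Adjusted estimate = 82,342 / 1,120 = 73.5196 → 73.5%.

73.5%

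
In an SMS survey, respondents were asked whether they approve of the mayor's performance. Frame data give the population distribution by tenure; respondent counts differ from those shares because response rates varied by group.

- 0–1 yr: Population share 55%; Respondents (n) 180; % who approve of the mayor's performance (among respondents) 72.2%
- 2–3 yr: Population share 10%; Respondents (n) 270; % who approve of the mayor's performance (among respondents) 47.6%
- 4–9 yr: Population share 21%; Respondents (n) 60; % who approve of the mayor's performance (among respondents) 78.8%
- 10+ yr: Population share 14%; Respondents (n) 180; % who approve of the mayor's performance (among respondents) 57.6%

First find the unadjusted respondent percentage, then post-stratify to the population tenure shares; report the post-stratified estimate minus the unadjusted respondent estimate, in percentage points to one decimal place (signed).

+9.7 percentage points

Naive respondent-only estimate (weights = respondent counts):
  (180/690)×72.2 + (270/690)×47.6 + (60/690)×78.8 + (180/690)×57.6 = 59.3391%
Reweighting by population tenure shares:
  0.55×72.2 + 0.1×47.6 + 0.21×78.8 + 0.14×57.6 = 69.082%
Difference = 69.082 − 59.3391 = 9.7429 pp.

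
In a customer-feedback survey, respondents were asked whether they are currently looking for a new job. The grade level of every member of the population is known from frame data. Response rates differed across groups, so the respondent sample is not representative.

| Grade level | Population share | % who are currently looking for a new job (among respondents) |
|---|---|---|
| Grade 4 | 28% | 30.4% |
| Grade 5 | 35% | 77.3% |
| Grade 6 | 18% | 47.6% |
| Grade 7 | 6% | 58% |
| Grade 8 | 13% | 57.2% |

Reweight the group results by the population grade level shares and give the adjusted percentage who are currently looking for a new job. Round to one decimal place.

55.1%

Weight each group's respondent value by its population share:
  Grade 4: 0.28 × 30.4 = 8.512
  Grade 5: 0.35 × 77.3 = 27.055
  Grade 6: 0.18 × 47.6 = 8.568
  Grade 7: 0.06 × 58 = 3.48
  Grade 8: 0.13 × 57.2 = 7.436
Post-stratified estimate = 55.051 → 55.1%.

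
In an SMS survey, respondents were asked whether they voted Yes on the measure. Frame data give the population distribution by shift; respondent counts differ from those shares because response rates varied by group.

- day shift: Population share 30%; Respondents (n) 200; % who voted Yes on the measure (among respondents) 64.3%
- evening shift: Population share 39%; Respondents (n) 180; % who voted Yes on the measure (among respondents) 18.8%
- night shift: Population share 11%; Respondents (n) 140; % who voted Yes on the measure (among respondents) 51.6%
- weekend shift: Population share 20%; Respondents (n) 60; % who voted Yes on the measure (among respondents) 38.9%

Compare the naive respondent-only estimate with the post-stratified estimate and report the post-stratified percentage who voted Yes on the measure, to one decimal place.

40.1%

Unadjusted (pooled respondent) estimate weights by respondent counts:
  (200/580)×64.3 + (180/580)×18.8 + (140/580)×51.6 + (60/580)×38.9 = 44.4862%
Post-stratified estimate weights by population shares:
  0.3×64.3 + 0.39×18.8 + 0.11×51.6 + 0.2×38.9 = 40.078%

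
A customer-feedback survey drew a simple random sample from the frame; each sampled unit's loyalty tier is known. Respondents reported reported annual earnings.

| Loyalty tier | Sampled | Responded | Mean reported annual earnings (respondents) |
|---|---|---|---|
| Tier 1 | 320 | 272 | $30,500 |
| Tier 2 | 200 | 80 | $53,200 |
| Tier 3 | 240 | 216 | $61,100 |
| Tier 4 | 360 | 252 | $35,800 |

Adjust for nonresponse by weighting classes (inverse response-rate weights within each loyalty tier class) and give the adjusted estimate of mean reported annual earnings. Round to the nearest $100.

$42,800

Class response rates: Tier 1 272/320 = 85%, Tier 2 80/200 = 40%, Tier 3 216/240 = 90%, Tier 4 252/360 = 70%.
Each respondent's weight = sampled/responded in their class; summing within a class gives n_sampled, so:
  Tier 1: 320 × 30,500 = 9,760,000
  Tier 2: 200 × 53,200 = 10,640,000
  Tier 3: 240 × 61,100 = 14,664,000
  Tier 4: 360 × 35,800 = 12,888,000
Adjusted estimate = 47,952,000 / 1,120 = 42814.3 → $42,800.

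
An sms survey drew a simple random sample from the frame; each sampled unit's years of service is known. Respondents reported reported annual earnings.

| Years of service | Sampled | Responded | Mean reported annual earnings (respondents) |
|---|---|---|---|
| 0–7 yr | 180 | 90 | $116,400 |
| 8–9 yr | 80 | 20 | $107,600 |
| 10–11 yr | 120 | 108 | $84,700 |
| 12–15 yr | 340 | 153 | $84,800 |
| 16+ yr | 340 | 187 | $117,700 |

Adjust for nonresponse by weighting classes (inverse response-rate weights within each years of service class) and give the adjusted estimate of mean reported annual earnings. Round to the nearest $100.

$102,400

Class response rates: 0–7 yr 90/180 = 50%, 8–9 yr 20/80 = 25%, 10–11 yr 108/120 = 90%, 12–15 yr 153/340 = 45%, 16+ yr 187/340 = 55%.
With weight = n_sampled/n_responded per class, the weighted class total is n_sampled:
  0–7 yr: 180 × 116,400 = 20,952,000
  8–9 yr: 80 × 107,600 = 8,608,000
  10–11 yr: 120 × 84,700 = 10,164,000
  12–15 yr: 340 × 84,800 = 28,832,000
  16+ yr: 340 × 117,700 = 40,018,000
Adjusted estimate = 108,574,000 / 1,060 = 102428 → $102,400.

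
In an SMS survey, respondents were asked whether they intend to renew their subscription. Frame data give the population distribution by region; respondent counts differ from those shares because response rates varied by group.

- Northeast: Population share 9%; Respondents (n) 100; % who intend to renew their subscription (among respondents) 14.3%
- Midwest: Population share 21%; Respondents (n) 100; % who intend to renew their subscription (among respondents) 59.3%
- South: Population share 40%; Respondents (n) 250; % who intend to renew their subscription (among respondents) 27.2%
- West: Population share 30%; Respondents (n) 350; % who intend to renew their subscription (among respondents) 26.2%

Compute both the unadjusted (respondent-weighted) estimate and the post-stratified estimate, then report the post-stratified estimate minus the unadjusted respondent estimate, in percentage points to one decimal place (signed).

Without adjustment, the pooled respondent share is:
  (100/800)×14.3 + (100/800)×59.3 + (250/800)×27.2 + (350/800)×26.2 = 29.1625%
Reweighting by population region shares:
  0.09×14.3 + 0.21×59.3 + 0.4×27.2 + 0.3×26.2 = 32.48%
Difference = 32.48 − 29.1625 = 3.3175 pp.

+3.3 percentage points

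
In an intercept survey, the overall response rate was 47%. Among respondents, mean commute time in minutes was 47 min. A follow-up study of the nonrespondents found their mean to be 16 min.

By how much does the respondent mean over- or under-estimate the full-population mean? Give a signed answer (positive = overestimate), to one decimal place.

+16.4

Nonresponse fraction = 1 − 0.47 = 0.53.
Bias = (nonresponse fraction) × (respondent mean − nonrespondent mean)
     = 0.53 × (47 − 16) = 0.53 × 31 = 16.43.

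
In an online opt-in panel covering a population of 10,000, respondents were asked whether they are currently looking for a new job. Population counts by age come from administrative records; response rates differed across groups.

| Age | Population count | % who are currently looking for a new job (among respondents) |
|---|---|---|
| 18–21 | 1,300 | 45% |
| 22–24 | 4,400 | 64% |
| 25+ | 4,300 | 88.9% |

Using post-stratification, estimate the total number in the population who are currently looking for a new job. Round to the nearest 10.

Each cell contributes its population count × the respondent rate:
  18–21: 1,300 × 45% = 585
  22–24: 4,400 × 64% = 2816
  25+: 4,300 × 88.9% = 3822.7
Estimated total = 7223.7 → 7,220.

7,220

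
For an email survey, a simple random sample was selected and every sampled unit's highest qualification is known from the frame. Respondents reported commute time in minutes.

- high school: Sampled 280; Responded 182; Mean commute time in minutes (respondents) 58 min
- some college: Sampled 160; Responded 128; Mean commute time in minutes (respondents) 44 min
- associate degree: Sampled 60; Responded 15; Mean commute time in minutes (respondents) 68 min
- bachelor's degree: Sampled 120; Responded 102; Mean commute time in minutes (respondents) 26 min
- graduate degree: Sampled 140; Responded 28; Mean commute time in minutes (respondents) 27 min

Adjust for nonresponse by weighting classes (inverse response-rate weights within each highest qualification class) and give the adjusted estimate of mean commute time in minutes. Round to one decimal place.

Class response rates: high school 182/280 = 65%, some college 128/160 = 80%, associate degree 15/60 = 25%, bachelor's degree 102/120 = 85%, graduate degree 28/140 = 20%.
Inverse-response-rate weighting restores each class to its sampled count, so class totals weight by n_sampled:
  high school: 280 × 58 = 16,240
  some college: 160 × 44 = 7040
  associate degree: 60 × 68 = 4080
  bachelor's degree: 120 × 26 = 3120
  graduate degree: 140 × 27 = 3780
Adjusted estimate = 34,260 / 760 = 45.0789 → 45.1.

45.1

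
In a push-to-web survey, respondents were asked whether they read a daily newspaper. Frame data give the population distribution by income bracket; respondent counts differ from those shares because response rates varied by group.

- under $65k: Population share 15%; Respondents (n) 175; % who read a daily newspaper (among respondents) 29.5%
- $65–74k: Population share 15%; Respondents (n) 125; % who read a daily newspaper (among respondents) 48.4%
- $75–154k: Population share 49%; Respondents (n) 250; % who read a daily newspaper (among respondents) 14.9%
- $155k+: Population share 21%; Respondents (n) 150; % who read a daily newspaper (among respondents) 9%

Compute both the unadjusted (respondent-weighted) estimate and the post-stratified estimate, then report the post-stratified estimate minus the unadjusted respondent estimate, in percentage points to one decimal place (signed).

Unadjusted (pooled respondent) estimate weights by respondent counts:
  (175/700)×29.5 + (125/700)×48.4 + (250/700)×14.9 + (150/700)×9 = 23.2679%
Post-stratifying to population shares instead:
  0.15×29.5 + 0.15×48.4 + 0.49×14.9 + 0.21×9 = 20.876%
Difference = 20.876 − 23.2679 = -2.3919 pp.

-2.4 percentage points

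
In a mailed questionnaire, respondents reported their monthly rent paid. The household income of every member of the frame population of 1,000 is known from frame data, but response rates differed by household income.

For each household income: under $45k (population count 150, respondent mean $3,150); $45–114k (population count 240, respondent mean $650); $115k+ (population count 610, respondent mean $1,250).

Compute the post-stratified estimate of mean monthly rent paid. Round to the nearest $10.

$1,390

Weight each group's respondent value by its population share:
  under $45k: (150/1,000) × 3150 = 472.5
  $45–114k: (240/1,000) × 650 = 156
  $115k+: (610/1,000) × 1250 = 762.5
Post-stratified estimate = 1391 → $1,390.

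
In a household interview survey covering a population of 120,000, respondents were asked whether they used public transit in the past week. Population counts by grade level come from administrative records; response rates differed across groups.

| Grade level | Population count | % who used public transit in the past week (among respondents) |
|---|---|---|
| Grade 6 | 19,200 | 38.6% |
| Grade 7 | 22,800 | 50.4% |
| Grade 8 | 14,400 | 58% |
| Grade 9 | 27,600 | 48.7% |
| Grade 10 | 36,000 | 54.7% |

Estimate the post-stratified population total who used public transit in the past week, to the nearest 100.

60,400

Estimated count per cell = population count × respondent percentage:
  Grade 6: 19,200 × 38.6% = 7411.2
  Grade 7: 22,800 × 50.4% = 11491.2
  Grade 8: 14,400 × 58% = 8352
  Grade 9: 27,600 × 48.7% = 13441.2
  Grade 10: 36,000 × 54.7% = 19,692
Estimated total = 60387.6 → 60,400.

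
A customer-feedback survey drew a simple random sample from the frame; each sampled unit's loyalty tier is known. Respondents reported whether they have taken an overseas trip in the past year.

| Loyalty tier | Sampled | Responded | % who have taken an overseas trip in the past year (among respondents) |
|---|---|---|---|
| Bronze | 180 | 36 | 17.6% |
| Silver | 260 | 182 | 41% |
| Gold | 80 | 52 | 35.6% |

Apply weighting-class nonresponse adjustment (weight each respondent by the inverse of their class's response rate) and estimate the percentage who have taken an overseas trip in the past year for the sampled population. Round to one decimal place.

Response rates by class: Bronze 36/180 = 20%, Silver 182/260 = 70%, Gold 52/80 = 65%.
Inverse-response-rate weighting restores each class to its sampled count, so class totals weight by n_sampled:
  Bronze: 180 × 17.6 = 3168
  Silver: 260 × 41 = 10,660
  Gold: 80 × 35.6 = 2848
Adjusted estimate = 16,676 / 520 = 32.0692 → 32.1%.

32.1%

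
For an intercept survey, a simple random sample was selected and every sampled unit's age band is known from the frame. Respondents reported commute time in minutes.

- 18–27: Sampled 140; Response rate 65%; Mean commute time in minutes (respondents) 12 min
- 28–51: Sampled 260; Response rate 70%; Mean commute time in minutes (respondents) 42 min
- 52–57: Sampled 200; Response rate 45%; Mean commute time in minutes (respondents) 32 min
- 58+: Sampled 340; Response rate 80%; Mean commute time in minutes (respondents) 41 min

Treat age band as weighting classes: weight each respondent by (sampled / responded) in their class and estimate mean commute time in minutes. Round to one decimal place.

35.0

With weight = n_sampled/n_responded per class, the weighted class total is n_sampled:
  18–27: 140 × 12 = 1680
  28–51: 260 × 42 = 10,920
  52–57: 200 × 32 = 6400
  58+: 340 × 41 = 13,940
Adjusted estimate = 32,940 / 940 = 35.0426 → 35.0.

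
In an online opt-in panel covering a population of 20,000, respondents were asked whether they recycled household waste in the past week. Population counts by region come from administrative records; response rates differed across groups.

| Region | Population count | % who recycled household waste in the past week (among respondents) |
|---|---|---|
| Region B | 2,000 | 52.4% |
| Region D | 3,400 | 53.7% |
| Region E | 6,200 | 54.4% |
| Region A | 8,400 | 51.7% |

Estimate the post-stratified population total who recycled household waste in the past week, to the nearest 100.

10,600

Each cell contributes its population count × the respondent rate:
  Region B: 2,000 × 52.4% = 1048
  Region D: 3,400 × 53.7% = 1825.8
  Region E: 6,200 × 54.4% = 3372.8
  Region A: 8,400 × 51.7% = 4342.8
Estimated total = 10589.4 → 10,600.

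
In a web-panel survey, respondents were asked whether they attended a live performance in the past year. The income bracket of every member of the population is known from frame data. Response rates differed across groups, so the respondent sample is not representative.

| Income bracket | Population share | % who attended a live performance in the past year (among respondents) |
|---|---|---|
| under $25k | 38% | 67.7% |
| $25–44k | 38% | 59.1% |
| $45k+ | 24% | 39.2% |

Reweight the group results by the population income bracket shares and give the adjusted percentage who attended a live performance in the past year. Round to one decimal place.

57.6%

Reweight to the known income bracket distribution:
  under $25k: 0.38 × 67.7 = 25.726
  $25–44k: 0.38 × 59.1 = 22.458
  $45k+: 0.24 × 39.2 = 9.408
Post-stratified estimate = 57.592 → 57.6%.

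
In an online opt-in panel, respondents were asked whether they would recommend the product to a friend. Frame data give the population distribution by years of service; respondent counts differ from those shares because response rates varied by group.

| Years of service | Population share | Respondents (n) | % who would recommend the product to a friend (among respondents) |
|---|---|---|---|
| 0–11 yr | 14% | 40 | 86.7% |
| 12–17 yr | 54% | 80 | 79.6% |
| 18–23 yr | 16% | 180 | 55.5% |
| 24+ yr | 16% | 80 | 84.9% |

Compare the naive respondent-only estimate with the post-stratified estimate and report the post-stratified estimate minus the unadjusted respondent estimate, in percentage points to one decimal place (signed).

+7.5 percentage points

Naive respondent-only estimate (weights = respondent counts):
  (40/380)×86.7 + (80/380)×79.6 + (180/380)×55.5 + (80/380)×84.9 = 70.0474%
Post-stratified estimate weights by population shares:
  0.14×86.7 + 0.54×79.6 + 0.16×55.5 + 0.16×84.9 = 77.586%
Difference = 77.586 − 70.0474 = 7.5386 pp.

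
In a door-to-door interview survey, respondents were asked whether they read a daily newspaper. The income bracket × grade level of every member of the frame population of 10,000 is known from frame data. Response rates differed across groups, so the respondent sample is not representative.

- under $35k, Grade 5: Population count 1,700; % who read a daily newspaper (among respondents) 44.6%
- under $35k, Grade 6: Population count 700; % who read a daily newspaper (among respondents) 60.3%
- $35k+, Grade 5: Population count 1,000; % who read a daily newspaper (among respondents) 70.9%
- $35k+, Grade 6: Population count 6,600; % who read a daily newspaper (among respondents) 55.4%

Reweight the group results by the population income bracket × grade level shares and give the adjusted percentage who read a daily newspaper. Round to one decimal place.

55.5%

Each cell contributes population-share × respondent value:
  under $35k, Grade 5: (1,700/10,000) × 44.6 = 7.582
  under $35k, Grade 6: (700/10,000) × 60.3 = 4.221
  $35k+, Grade 5: (1,000/10,000) × 70.9 = 7.09
  $35k+, Grade 6: (6,600/10,000) × 55.4 = 36.564
Post-stratified estimate = 55.457 → 55.5%.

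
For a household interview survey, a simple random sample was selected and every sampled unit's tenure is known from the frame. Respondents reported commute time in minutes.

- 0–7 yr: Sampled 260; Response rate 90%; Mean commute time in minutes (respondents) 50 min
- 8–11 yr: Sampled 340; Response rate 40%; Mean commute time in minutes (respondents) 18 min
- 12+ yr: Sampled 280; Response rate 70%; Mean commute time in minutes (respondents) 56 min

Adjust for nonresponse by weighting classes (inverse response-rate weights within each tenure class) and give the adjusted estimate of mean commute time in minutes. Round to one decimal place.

39.5

Inverse-response-rate weighting restores each class to its sampled count, so class totals weight by n_sampled:
  0–7 yr: 260 × 50 = 13,000
  8–11 yr: 340 × 18 = 6120
  12+ yr: 280 × 56 = 15,680
Adjusted estimate = 34,800 / 880 = 39.5455 → 39.5.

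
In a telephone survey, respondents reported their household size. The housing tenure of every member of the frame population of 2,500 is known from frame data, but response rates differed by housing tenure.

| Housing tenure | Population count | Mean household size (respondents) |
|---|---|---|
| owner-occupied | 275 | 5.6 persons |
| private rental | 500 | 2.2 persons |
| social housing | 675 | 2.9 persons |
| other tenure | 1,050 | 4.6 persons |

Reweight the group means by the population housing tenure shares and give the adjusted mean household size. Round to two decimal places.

Reweight to the known housing tenure distribution:
  owner-occupied: (275/2,500) × 5.6 = 0.616
  private rental: (500/2,500) × 2.2 = 0.44
  social housing: (675/2,500) × 2.9 = 0.783
  other tenure: (1,050/2,500) × 4.6 = 1.932
Post-stratified estimate = 3.771 → 3.77.

3.77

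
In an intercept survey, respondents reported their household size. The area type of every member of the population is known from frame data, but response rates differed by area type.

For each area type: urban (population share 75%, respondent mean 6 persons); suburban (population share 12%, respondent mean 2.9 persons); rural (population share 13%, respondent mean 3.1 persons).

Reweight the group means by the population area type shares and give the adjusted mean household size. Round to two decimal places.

5.25

Each cell contributes population-share × respondent value:
  urban: 0.75 × 6 = 4.5
  suburban: 0.12 × 2.9 = 0.348
  rural: 0.13 × 3.1 = 0.403
Post-stratified estimate = 5.251 → 5.25.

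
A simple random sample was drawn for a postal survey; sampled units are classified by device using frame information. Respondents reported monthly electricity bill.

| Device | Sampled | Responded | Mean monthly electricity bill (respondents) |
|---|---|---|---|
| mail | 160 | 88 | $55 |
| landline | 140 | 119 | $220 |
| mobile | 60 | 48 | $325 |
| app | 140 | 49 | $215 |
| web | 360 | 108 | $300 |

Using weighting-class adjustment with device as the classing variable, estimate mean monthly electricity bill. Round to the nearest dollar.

$229

Class response rates: mail 88/160 = 55%, landline 119/140 = 85%, mobile 48/60 = 80%, app 49/140 = 35%, web 108/360 = 30%.
Weighting each respondent by the inverse class response rate inflates each class back to its sampled size, so the class weight is n_sampled:
  mail: 160 × 55 = 8800
  landline: 140 × 220 = 30,800
  mobile: 60 × 325 = 19,500
  app: 140 × 215 = 30,100
  web: 360 × 300 = 108,000
Adjusted estimate = 197,200 / 860 = 229.302 → $229.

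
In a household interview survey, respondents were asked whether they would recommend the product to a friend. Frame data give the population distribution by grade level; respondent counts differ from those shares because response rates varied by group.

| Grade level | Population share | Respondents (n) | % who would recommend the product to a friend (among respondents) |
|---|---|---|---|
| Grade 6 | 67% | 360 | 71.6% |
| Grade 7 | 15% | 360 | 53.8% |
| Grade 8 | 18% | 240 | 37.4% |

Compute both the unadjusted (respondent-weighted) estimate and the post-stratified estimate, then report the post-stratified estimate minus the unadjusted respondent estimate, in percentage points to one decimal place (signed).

Without adjustment, the pooled respondent share is:
  (360/960)×71.6 + (360/960)×53.8 + (240/960)×37.4 = 56.375%
Post-stratifying to population shares instead:
  0.67×71.6 + 0.15×53.8 + 0.18×37.4 = 62.774%
Difference = 62.774 − 56.375 = 6.399 pp.

+6.4 percentage points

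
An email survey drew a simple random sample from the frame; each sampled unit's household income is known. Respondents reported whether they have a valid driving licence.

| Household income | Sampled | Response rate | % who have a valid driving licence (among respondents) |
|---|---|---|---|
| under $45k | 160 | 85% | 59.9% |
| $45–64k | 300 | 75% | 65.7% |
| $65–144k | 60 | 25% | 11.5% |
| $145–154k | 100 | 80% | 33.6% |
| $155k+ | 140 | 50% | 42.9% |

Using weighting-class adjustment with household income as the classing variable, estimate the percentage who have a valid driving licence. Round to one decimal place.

Weighting each respondent by the inverse class response rate inflates each class back to its sampled size, so the class weight is n_sampled:
  under $45k: 160 × 59.9 = 9584
  $45–64k: 300 × 65.7 = 19,710
  $65–144k: 60 × 11.5 = 690
  $145–154k: 100 × 33.6 = 3360
  $155k+: 140 × 42.9 = 6006
Adjusted estimate = 39,350 / 760 = 51.7763 → 51.8%.

51.8%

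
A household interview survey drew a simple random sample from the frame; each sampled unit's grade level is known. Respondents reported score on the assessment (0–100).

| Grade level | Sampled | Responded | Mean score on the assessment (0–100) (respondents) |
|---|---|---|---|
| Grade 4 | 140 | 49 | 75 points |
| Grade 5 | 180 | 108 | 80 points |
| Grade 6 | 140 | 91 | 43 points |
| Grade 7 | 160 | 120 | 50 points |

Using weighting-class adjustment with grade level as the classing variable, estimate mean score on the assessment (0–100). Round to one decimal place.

Response rates by class: Grade 4 49/140 = 35%, Grade 5 108/180 = 60%, Grade 6 91/140 = 65%, Grade 7 120/160 = 75%.
Weighting each respondent by the inverse class response rate inflates each class back to its sampled size, so the class weight is n_sampled:
  Grade 4: 140 × 75 = 10,500
  Grade 5: 180 × 80 = 14,400
  Grade 6: 140 × 43 = 6020
  Grade 7: 160 × 50 = 8000
Adjusted estimate = 38,920 / 620 = 62.7742 → 62.8.

62.8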